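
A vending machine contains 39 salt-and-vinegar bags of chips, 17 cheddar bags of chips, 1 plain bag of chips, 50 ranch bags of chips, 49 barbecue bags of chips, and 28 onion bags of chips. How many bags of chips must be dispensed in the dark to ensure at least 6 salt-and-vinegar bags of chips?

151

The worst case draws every non-salt-and-vinegar bag of chips first: 17 + 1 + 50 + 49 + 28 = 145.
The next 6 draws are then forced to be salt-and-vinegar, giving 145 + 6 = 151.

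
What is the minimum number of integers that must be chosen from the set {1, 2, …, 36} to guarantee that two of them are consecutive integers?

19

Partition {1, …, 36} into 18 pairs: {1,2}, {3,4}, …, {35,36}.
Choosing 18 integers — say the 18 even numbers 2, 4, …, 36 — takes one from each pair and avoids the property.
Choosing 19 forces two into the same pair by pigeonhole, and those are consecutive. So 19.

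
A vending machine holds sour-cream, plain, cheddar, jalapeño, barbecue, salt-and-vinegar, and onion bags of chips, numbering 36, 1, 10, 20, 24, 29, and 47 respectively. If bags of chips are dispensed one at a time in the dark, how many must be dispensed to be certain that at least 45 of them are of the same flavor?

In the worst case we take at most 44 of each flavor, but all 36 sour-cream, all 1 plain, all 10 cheddar, all 20 jalapeño, all 24 barbecue, and all 29 salt-and-vinegar (fewer than 44), giving 36 + 1 + 10 + 20 + 24 + 29 + 44 = 164.
One more bag of chips then forces some flavor to 45, so 164 + 1 = 165.

165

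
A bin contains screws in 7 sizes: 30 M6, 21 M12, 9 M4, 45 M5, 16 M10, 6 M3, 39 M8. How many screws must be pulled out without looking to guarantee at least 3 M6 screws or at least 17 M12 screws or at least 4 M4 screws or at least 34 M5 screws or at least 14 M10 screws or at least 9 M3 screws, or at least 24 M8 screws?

97

Each of the 7 sizes has its own threshold; avoid all of them simultaneously.
The worst case stops just short of every target: 2 M6, 16 M12, 3 M4, 33 M5, 13 M10, all 6 M3, 23 M8 — 2 + 16 + 3 + 33 + 13 + 6 + 23 = 96 screws.
One more screw must push some size to its target, so 96 + 1 = 97.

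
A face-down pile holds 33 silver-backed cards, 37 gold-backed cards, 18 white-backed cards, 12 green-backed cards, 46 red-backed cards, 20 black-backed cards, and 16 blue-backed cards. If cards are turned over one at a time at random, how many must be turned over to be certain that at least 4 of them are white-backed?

168

To avoid white-backed cards as long as possible, exhaust the other 6 back colors first.
The worst case draws every non-white-backed card first: 33 + 37 + 12 + 46 + 20 + 16 = 164.
The next 4 draws are then forced to be white-backed, giving 164 + 4 = 168.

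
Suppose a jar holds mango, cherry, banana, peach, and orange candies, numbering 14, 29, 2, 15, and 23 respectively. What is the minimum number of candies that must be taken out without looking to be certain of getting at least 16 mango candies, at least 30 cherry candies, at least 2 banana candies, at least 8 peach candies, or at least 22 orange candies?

73

The worst case stops just short of every target: all 14 mango, 29 cherry, 1 banana, 7 peach, 21 orange — 14 + 29 + 1 + 7 + 21 = 72 candies.
One more candy must push some flavor to its target, so 72 + 1 = 73.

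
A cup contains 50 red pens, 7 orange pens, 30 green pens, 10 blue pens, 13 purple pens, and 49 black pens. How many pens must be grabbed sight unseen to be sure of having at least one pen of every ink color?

153

The hardest ink color to obtain is orange: we could draw every other pen first — 159 − 7 = 152 pens — without a single orange one.
The next draw must be orange, so 152 + 1 = 153.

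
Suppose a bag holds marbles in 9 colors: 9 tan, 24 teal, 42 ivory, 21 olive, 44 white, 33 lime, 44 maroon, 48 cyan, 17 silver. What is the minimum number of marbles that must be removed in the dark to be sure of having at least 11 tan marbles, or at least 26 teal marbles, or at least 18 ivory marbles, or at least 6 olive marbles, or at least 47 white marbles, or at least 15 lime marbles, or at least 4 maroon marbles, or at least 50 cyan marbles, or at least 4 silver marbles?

168

The worst case stops just short of every target: all 9 tan, all 24 teal, 17 ivory, 5 olive, all 44 white, 14 lime, 3 maroon, all 48 cyan, 3 silver — 9 + 24 + 17 + 5 + 44 + 14 + 3 + 48 + 3 = 167 marbles.
One more marble must push some color to its target, so 167 + 1 = 168.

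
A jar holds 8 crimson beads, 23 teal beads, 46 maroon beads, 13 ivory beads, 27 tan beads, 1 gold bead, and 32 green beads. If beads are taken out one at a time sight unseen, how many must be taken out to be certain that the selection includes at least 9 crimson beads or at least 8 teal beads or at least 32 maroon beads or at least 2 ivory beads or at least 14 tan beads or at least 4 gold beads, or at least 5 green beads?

66

Each of the 7 colors has its own threshold; avoid all of them simultaneously.
The worst case stops just short of every target: 8 crimson, 7 teal, 31 maroon, 1 ivory, 13 tan, all 1 gold, 4 green — 8 + 7 + 31 + 1 + 13 + 1 + 4 = 65 beads.
One more bead must push some color to its target, so 65 + 1 = 66.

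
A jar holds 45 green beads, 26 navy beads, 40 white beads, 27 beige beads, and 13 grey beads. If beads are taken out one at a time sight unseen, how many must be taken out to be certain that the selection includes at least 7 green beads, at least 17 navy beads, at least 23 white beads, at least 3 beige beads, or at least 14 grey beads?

60

The worst case stops just short of every target: 6 green, 16 navy, 22 white, 2 beige, 13 grey — 6 + 16 + 22 + 2 + 13 = 59 beads.
One more bead must push some color to its target, so 59 + 1 = 60.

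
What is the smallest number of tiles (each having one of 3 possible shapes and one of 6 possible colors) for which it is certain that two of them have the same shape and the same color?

19

There are 3 × 6 = 18 (shape, color) combinations acting as pigeonholes.
With 18 tiles we could place one in each, avoiding any repeat.
One more forces some (shape, color) pair to hold 2, so 18 + 1 = 19.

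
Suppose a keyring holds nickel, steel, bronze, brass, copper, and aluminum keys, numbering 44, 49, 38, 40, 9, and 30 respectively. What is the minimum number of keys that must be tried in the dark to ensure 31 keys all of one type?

In the worst case we take at most 30 of each type, but all 9 copper (fewer than 30), giving 30 + 30 + 30 + 30 + 9 + 30 = 159.
One more key then forces some type to 31, so 159 + 1 = 160.

160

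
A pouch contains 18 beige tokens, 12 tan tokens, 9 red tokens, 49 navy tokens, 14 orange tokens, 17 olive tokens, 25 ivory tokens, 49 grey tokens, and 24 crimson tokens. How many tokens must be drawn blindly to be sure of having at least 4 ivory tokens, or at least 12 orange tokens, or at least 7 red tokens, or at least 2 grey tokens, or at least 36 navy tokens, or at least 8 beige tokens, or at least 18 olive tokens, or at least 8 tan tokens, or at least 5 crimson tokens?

92

The worst case stops just short of every target: 7 beige, 7 tan, 6 red, 35 navy, 11 orange, 17 olive, 3 ivory, 1 grey, 4 crimson — 7 + 7 + 6 + 35 + 11 + 17 + 3 + 1 + 4 = 91 tokens.
One more token must push some color to its target, so 91 + 1 = 92.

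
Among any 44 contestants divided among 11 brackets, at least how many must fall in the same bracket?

The 44 contestants fall into 11 brackets.
If each of the 11 brackets held at most 3, the total would be at most 11 × 3 = 33 < 44, a contradiction.
So at least one holds ⌈44/11⌉ = 4.

4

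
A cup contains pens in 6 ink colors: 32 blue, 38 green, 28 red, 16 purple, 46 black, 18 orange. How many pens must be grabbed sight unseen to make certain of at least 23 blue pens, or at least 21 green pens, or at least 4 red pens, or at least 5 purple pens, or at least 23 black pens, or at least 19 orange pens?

90

The worst case stops just short of every target: 22 blue, 20 green, 3 red, 4 purple, 22 black, 18 orange — 22 + 20 + 3 + 4 + 22 + 18 = 89 pens.
One more pen must push some ink color to its target, so 89 + 1 = 90.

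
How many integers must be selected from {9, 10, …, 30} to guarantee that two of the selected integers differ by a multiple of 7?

Group the integers by remainder mod 7; there are 7 residue classes, each nonempty in this range.
Choosing one from each class (7 integers) avoids any shared remainder.
One more choice must repeat a class, so two differ by a multiple of 7. Hence 7 + 1 = 8.

8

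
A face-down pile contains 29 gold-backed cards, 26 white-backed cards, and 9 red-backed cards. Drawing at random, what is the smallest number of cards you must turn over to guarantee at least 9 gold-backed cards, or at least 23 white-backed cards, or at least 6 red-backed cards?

36

The worst case stops just short of every target: 8 gold-backed, 22 white-backed, 5 red-backed — 8 + 22 + 5 = 35 cards.
One more card must push some back color to its target, so 35 + 1 = 36.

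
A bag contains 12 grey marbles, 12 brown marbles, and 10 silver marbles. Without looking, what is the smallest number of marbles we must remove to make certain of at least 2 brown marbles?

The worst case draws every non-brown marble first: 12 + 10 = 22.
The next 2 draws are then forced to be brown, giving 22 + 2 = 24.

24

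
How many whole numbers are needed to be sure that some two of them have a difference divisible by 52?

53

Two integers differ by a multiple of 52 exactly when they share a remainder mod 52.
There are 52 residue classes mod 52, so 52 integers can all lie in distinct classes.
One more integer must repeat a residue, giving a difference divisible by 52. So n = 52 + 1 = 53.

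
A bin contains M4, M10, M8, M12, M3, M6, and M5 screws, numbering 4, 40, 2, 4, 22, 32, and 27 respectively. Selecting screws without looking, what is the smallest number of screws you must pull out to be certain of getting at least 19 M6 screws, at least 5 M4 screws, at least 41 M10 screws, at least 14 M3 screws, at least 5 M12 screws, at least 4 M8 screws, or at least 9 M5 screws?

The worst case stops just short of every target: 4 M4, 40 M10, all 2 M8, 4 M12, 13 M3, 18 M6, 8 M5 — 4 + 40 + 2 + 4 + 13 + 18 + 8 = 89 screws.
One more screw must push some size to its target, so 89 + 1 = 90.

90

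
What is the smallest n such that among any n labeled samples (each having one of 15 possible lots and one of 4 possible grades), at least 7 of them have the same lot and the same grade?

There are 15 × 4 = 60 (lot, grade) combinations acting as pigeonholes.
With 60 × 6 = 360 labeled samples we could place exactly 6 in each, with no (lot, grade) pair reaching 7.
One more forces some (lot, grade) pair to hold 7, so 360 + 1 = 361.

361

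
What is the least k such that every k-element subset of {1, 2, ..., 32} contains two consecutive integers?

17

Partition {1, …, 32} into 16 pairs: {1,2}, {3,4}, …, {31,32}.
Choosing 16 integers — say the 16 even numbers 2, 4, …, 32 — takes one from each pair and avoids the property.
Choosing 17 forces two into the same pair by pigeonhole, and those are consecutive. So 17.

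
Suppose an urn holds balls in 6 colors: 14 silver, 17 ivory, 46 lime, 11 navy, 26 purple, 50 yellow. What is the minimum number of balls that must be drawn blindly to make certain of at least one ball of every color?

The hardest color to obtain is navy: we could draw every other ball first — 164 − 11 = 153 balls — without a single navy one.
The next draw must be navy, so 153 + 1 = 154.

154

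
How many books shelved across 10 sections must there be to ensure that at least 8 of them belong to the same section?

71

There are 10 sections acting as pigeonholes.
With 10 × 7 = 70 books we could place exactly 7 in each, with no class reaching 8.
One more forces some class to hold 8, so 70 + 1 = 71.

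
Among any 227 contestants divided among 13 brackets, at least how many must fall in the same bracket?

18

The 227 contestants fall into 13 brackets.
If each of the 13 brackets held at most 17, the total would be at most 13 × 17 = 221 < 227, a contradiction.
So at least one holds ⌈227/13⌉ = 18.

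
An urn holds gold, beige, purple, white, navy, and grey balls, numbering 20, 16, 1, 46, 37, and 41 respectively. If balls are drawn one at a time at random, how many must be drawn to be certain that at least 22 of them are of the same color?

In the worst case we take at most 21 of each color, but all 20 gold, all 16 beige, and all 1 purple (fewer than 21), giving 20 + 16 + 1 + 21 + 21 + 21 = 100.
One more ball then forces some color to 22, so 100 + 1 = 101.

101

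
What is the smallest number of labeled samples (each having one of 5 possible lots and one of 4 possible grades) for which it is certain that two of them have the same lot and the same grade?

21

There are 5 × 4 = 20 (lot, grade) combinations acting as pigeonholes.
With 20 labeled samples we could place one in each, avoiding any repeat.
One more forces some (lot, grade) pair to hold 2, so 20 + 1 = 21.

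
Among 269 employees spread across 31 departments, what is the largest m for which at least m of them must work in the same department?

If each of the 31 departments held at most 8, the total would be at most 31 × 8 = 248 < 269, a contradiction.
So at least one holds ⌈269/31⌉ = 9.

9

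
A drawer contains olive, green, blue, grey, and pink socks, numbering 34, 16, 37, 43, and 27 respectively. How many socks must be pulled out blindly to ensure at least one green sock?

To avoid green socks as long as possible, exhaust the other 4 colors first.
The worst case draws every non-green sock first: 34 + 37 + 43 + 27 = 141.
The next draw is then forced to be green, giving 141 + 1 = 142.

142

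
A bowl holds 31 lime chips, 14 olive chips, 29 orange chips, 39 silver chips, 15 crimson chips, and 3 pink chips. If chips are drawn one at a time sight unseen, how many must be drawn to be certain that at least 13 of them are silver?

105

To avoid silver chips as long as possible, exhaust the other 5 colors first.
The worst case draws every non-silver chip first: 31 + 14 + 29 + 15 + 3 = 92.
The next 13 draws are then forced to be silver, giving 92 + 13 = 105.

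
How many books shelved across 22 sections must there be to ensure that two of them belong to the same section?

23

There are 22 sections acting as pigeonholes.
With 22 books we could place one in each, avoiding any repeat.
One more forces some class to hold 2, so 22 + 1 = 23.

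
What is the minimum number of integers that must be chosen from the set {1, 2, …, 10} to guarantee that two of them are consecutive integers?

6

Partition {1, …, 10} into 5 pairs: {1,2}, {3,4}, …, {9,10}.
Choosing 5 integers — say the 5 even numbers 2, 4, …, 10 — takes one from each pair and avoids the property.
Choosing 6 forces two into the same pair by pigeonhole, and those are consecutive. So 6.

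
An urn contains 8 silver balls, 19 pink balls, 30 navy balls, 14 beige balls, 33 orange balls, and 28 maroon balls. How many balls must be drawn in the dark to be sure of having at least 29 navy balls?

To avoid navy balls as long as possible, exhaust the other 5 colors first.
The worst case draws every non-navy ball first: 8 + 19 + 14 + 33 + 28 = 102.
The next 29 draws are then forced to be navy, giving 102 + 29 = 131.

131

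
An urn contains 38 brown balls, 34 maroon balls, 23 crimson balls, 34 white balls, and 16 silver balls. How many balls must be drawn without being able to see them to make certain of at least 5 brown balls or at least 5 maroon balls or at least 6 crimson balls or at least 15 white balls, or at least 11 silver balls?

The worst case stops just short of every target: 4 brown, 4 maroon, 5 crimson, 14 white, 10 silver — 4 + 4 + 5 + 14 + 10 = 37 balls.
One more ball must push some color to its target, so 37 + 1 = 38.

38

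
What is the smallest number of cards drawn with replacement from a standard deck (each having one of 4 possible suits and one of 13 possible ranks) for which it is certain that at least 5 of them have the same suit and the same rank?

209

There are 4 × 13 = 52 (suit, rank) combinations acting as pigeonholes.
With 52 × 4 = 208 cards drawn with replacement from a standard deck we could place exactly 4 in each, with no (suit, rank) pair reaching 5.
One more forces some (suit, rank) pair to hold 5, so 208 + 1 = 209.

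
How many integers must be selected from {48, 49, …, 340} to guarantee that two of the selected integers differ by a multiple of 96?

97

Group the integers by remainder mod 96; there are 96 residue classes, each nonempty in this range.
Choosing one from each class (96 integers) avoids any shared remainder.
One more choice must repeat a class, so two differ by a multiple of 96. Hence 96 + 1 = 97.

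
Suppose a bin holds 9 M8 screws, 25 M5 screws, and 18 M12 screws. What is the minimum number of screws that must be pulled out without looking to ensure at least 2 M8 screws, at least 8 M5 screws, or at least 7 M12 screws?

15

Each of the 3 sizes has its own threshold; avoid all of them simultaneously.
The worst case stops just short of every target: 1 M8, 7 M5, 6 M12 — 1 + 7 + 6 = 14 screws.
One more screw must push some size to its target, so 14 + 1 = 15.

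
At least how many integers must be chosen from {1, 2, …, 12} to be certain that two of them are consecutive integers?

Partition {1, …, 12} into 6 pairs: {1,2}, {3,4}, …, {11,12}.
Choosing 6 integers — say the 6 even numbers 2, 4, …, 12 — takes one from each pair and avoids the property.
Choosing 7 forces two into the same pair by pigeonhole, and those are consecutive. So 7.

7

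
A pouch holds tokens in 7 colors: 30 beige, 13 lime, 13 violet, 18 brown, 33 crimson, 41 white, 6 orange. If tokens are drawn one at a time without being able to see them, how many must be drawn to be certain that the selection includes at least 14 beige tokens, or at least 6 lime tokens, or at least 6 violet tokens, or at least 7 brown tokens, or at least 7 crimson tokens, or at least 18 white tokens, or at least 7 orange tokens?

The worst case stops just short of every target: 13 beige, 5 lime, 5 violet, 6 brown, 6 crimson, 17 white, 6 orange — 13 + 5 + 5 + 6 + 6 + 17 + 6 = 58 tokens.
One more token must push some color to its target, so 58 + 1 = 59.

59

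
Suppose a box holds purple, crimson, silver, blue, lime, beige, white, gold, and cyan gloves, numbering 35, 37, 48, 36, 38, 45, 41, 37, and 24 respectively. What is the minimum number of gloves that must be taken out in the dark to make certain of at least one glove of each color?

318

The hardest color to obtain is cyan: we could draw every other glove first — 341 − 24 = 317 gloves — without a single cyan one.
The next draw must be cyan, so 317 + 1 = 318.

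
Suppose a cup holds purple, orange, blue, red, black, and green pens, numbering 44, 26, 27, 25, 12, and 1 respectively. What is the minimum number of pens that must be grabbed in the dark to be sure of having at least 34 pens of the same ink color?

In the worst case we take at most 33 of each ink color, but all 26 orange, all 27 blue, all 25 red, all 12 black, and all 1 green (fewer than 33), giving 33 + 26 + 27 + 25 + 12 + 1 = 124.
One more pen then forces some ink color to 34, so 124 + 1 = 125.

125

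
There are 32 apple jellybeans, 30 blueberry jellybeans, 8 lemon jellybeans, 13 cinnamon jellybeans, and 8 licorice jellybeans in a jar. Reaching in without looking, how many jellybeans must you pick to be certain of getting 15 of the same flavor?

58

In the worst case we take at most 14 of each flavor, but all 8 lemon, all 13 cinnamon, and all 8 licorice (fewer than 14), giving 14 + 14 + 8 + 13 + 8 = 57.
One more jellybean then forces some flavor to 15, so 57 + 1 = 58.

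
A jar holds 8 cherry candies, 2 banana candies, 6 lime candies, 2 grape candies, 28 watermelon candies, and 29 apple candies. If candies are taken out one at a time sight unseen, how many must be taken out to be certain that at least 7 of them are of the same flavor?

29

Treat the 6 flavors as pigeonholes.
In the worst case we take at most 6 of each flavor, but all 2 banana and all 2 grape (fewer than 6), giving 6 + 2 + 6 + 2 + 6 + 6 = 28.
One more candy then forces some flavor to 7, so 28 + 1 = 29.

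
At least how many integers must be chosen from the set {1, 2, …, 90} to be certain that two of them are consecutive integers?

46

Partition {1, …, 90} into 45 pairs: {1,2}, {3,4}, …, {89,90}.
Choosing 45 integers — say the 45 even numbers 2, 4, …, 90 — takes one from each pair and avoids the property.
Choosing 46 forces two into the same pair by pigeonhole, and those are consecutive. So 46.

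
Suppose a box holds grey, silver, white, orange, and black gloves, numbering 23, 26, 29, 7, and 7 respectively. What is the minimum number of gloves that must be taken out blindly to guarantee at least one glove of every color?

86

The hardest color to obtain is orange: we could draw every other glove first — 92 − 7 = 85 gloves — without a single orange one.
The next draw must be orange, so 85 + 1 = 86.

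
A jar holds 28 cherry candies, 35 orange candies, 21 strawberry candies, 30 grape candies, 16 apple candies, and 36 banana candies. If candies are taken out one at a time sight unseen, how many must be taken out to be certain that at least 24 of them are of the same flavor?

In the worst case we take at most 23 of each flavor, but all 21 strawberry and all 16 apple (fewer than 23), giving 23 + 23 + 21 + 23 + 16 + 23 = 129.
One more candy then forces some flavor to 24, so 129 + 1 = 130.

130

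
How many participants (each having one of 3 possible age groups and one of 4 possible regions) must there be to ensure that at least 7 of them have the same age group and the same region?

73

There are 3 × 4 = 12 (age group, region) combinations acting as pigeonholes.
With 12 × 6 = 72 participants we could place exactly 6 in each, with no (age group, region) pair reaching 7.
One more forces some (age group, region) pair to hold 7, so 72 + 1 = 73.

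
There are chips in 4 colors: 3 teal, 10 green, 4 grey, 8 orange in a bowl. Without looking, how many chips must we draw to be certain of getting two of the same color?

The worst case takes 1 chip of each color without reaching 2 of any: 4 × 1 = 4.
The next chip must bring some color to 2, so 4 + 1 = 5.

5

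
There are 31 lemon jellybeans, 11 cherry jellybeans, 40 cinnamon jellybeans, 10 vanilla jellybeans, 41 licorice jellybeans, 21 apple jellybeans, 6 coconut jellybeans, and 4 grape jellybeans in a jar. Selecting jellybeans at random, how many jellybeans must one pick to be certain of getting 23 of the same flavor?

In the worst case we take at most 22 of each flavor, but all 11 cherry, all 10 vanilla, all 21 apple, all 6 coconut, and all 4 grape (fewer than 22), giving 22 + 11 + 22 + 10 + 22 + 21 + 6 + 4 = 118.
One more jellybean then forces some flavor to 23, so 118 + 1 = 119.

119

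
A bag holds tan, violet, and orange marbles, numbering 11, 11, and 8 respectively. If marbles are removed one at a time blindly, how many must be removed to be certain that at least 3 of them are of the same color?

Treat the 3 colors as pigeonholes.
The worst case takes 2 marbles of each color without reaching 3 of any: 3 × 2 = 6.
The next marble must bring some color to 3, so 6 + 1 = 7.

7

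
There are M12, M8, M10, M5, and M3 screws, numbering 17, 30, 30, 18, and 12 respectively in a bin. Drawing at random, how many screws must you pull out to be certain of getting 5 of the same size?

21

Treat the 5 sizes as pigeonholes.
The worst case takes 4 screws of each size without reaching 5 of any: 5 × 4 = 20.
The next screw must bring some size to 5, so 20 + 1 = 21.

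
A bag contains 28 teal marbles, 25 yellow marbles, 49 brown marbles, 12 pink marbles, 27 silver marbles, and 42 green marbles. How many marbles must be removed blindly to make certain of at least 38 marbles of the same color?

167

In the worst case we take at most 37 of each color, but all 28 teal, all 25 yellow, all 12 pink, and all 27 silver (fewer than 37), giving 28 + 25 + 37 + 12 + 27 + 37 = 166.
One more marble then forces some color to 38, so 166 + 1 = 167.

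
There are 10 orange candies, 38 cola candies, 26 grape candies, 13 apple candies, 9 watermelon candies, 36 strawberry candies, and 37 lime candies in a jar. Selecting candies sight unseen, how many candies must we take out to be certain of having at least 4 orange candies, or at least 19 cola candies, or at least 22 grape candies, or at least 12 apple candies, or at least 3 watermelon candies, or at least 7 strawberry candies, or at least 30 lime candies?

The worst case stops just short of every target: 3 orange, 18 cola, 21 grape, 11 apple, 2 watermelon, 6 strawberry, 29 lime — 3 + 18 + 21 + 11 + 2 + 6 + 29 = 90 candies.
One more candy must push some flavor to its target, so 90 + 1 = 91.

91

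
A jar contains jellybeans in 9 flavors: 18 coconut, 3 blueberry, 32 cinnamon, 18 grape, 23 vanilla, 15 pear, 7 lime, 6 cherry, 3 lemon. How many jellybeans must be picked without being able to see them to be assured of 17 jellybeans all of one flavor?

99

Treat the 9 flavors as pigeonholes.
In the worst case we take at most 16 of each flavor, but all 3 blueberry, all 15 pear, all 7 lime, all 6 cherry, and all 3 lemon (fewer than 16), giving 16 + 3 + 16 + 16 + 16 + 15 + 7 + 6 + 3 = 98.
One more jellybean then forces some flavor to 17, so 98 + 1 = 99.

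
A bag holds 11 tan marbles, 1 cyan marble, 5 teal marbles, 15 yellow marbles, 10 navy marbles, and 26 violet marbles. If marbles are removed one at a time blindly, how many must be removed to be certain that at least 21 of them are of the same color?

Treat the 6 colors as pigeonholes.
In the worst case we take at most 20 of each color, but all 11 tan, all 1 cyan, all 5 teal, all 15 yellow, and all 10 navy (fewer than 20), giving 11 + 1 + 5 + 15 + 10 + 20 = 62.
One more marble then forces some color to 21, so 62 + 1 = 63.

63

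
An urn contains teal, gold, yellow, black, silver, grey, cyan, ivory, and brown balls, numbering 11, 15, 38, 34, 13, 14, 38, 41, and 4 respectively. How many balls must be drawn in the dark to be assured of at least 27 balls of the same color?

162

In the worst case we take at most 26 of each color, but all 11 teal, all 15 gold, all 13 silver, all 14 grey, and all 4 brown (fewer than 26), giving 11 + 15 + 26 + 26 + 13 + 14 + 26 + 26 + 4 = 161.
One more ball then forces some color to 27, so 161 + 1 = 162.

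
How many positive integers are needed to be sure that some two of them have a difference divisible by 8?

9

Two integers differ by a multiple of 8 exactly when they share a remainder mod 8.
There are 8 residue classes mod 8, so 8 integers can all lie in distinct classes.
One more integer must repeat a residue, giving a difference divisible by 8. So n = 8 + 1 = 9.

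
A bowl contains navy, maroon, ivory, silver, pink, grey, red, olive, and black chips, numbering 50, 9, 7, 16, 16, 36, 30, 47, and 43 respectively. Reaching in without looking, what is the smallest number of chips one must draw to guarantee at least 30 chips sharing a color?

194

In the worst case we take at most 29 of each color, but all 9 maroon, all 7 ivory, all 16 silver, and all 16 pink (fewer than 29), giving 29 + 9 + 7 + 16 + 16 + 29 + 29 + 29 + 29 = 193.
One more chip then forces some color to 30, so 193 + 1 = 194.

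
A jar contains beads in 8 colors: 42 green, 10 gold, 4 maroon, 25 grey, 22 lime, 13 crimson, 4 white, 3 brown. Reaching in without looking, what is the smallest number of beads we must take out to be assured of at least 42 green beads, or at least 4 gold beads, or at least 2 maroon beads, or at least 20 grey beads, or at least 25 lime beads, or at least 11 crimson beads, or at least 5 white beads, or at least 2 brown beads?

The worst case stops just short of every target: 41 green, 3 gold, 1 maroon, 19 grey, all 22 lime, 10 crimson, 4 white, 1 brown — 41 + 3 + 1 + 19 + 22 + 10 + 4 + 1 = 101 beads.
One more bead must push some color to its target, so 101 + 1 = 102.

102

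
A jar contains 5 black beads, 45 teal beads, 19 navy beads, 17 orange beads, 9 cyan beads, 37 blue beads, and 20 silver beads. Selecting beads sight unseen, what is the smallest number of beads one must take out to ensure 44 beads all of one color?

151

In the worst case we take at most 43 of each color, but all 5 black, all 19 navy, all 17 orange, all 9 cyan, all 37 blue, and all 20 silver (fewer than 43), giving 5 + 43 + 19 + 17 + 9 + 37 + 20 = 150.
One more bead then forces some color to 44, so 150 + 1 = 151.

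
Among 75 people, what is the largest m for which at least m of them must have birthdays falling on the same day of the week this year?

The 75 people fall into 7 days of the week.
If each of the 7 days of the week held at most 10, the total would be at most 7 × 10 = 70 < 75, a contradiction.
So at least one holds ⌈75/7⌉ = 11.

11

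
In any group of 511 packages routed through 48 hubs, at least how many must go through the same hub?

11

The 511 packages fall into 48 hubs.
If each of the 48 hubs held at most 10, the total would be at most 48 × 10 = 480 < 511, a contradiction.
So at least one holds ⌈511/48⌉ = 11.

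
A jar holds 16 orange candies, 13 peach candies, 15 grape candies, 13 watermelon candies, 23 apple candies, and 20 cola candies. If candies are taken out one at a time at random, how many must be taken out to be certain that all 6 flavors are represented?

88

The hardest flavor to obtain is peach: we could draw every other candy first — 100 − 13 = 87 candies — without a single peach one.
The next draw must be peach, so 87 + 1 = 88.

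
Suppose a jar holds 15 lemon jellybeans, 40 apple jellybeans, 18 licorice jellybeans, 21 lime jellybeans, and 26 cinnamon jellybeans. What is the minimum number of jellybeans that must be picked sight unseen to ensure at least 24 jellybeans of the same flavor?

In the worst case we take at most 23 of each flavor, but all 15 lemon, all 18 licorice, and all 21 lime (fewer than 23), giving 15 + 23 + 18 + 21 + 23 = 100.
One more jellybean then forces some flavor to 24, so 100 + 1 = 101.

101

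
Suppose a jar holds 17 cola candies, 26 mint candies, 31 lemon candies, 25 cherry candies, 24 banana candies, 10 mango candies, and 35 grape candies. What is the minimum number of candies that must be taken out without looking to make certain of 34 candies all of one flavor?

167

Treat the 7 flavors as pigeonholes.
In the worst case we take at most 33 of each flavor, but all 17 cola, all 26 mint, all 31 lemon, all 25 cherry, all 24 banana, and all 10 mango (fewer than 33), giving 17 + 26 + 31 + 25 + 24 + 10 + 33 = 166.
One more candy then forces some flavor to 34, so 166 + 1 = 167.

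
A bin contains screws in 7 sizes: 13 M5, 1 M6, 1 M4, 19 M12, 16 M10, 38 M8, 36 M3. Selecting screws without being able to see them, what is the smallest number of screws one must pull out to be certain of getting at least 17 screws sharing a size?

80

In the worst case we take at most 16 of each size, but all 13 M5, all 1 M6, and all 1 M4 (fewer than 16), giving 13 + 1 + 1 + 16 + 16 + 16 + 16 = 79.
One more screw then forces some size to 17, so 79 + 1 = 80.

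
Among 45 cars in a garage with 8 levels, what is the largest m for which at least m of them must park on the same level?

6

The 45 cars fall into 8 levels.
If each of the 8 levels held at most 5, the total would be at most 8 × 5 = 40 < 45, a contradiction.
So at least one holds ⌈45/8⌉ = 6.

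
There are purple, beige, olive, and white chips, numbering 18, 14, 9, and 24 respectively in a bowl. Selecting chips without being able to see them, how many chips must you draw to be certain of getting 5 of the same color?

Treat the 4 colors as pigeonholes.
The worst case takes 4 chips of each color without reaching 5 of any: 4 × 4 = 16.
The next chip must bring some color to 5, so 16 + 1 = 17.

17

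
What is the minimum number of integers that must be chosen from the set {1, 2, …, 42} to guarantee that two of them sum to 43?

22

Partition {1, …, 42} into 21 pairs: {1,42}, {2,41}, …, {21,22}.
Choosing 21 integers — say the integers 1 through 21 — takes one from each pair and avoids the property.
Choosing 22 forces two into the same pair by pigeonhole, and those sum to 43. So 22.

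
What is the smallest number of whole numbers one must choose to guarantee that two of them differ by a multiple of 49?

Two integers differ by a multiple of 49 exactly when they share a remainder mod 49.
There are 49 residue classes mod 49, so 49 integers can all lie in distinct classes.
One more integer must repeat a residue, giving a difference divisible by 49. So n = 49 + 1 = 50.

50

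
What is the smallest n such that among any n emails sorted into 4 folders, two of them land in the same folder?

5

There are 4 folders acting as pigeonholes.
With 4 emails we could place one in each, avoiding any repeat.
One more forces some class to hold 2, so 4 + 1 = 5.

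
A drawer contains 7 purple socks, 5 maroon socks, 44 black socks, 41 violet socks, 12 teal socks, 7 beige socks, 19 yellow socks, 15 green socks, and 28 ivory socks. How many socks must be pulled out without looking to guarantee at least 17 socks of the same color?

In the worst case we take at most 16 of each color, but all 7 purple, all 5 maroon, all 12 teal, all 7 beige, and all 15 green (fewer than 16), giving 7 + 5 + 16 + 16 + 12 + 7 + 16 + 15 + 16 = 110.
One more sock then forces some color to 17, so 110 + 1 = 111.

111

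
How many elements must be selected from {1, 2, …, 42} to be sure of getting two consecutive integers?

Partition {1, …, 42} into 21 pairs: {1,2}, {3,4}, …, {41,42}.
Choosing 21 integers — say the 21 even numbers 2, 4, …, 42 — takes one from each pair and avoids the property.
Choosing 22 forces two into the same pair by pigeonhole, and those are consecutive. So 22.

22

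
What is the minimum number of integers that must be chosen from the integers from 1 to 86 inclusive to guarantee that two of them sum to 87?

Partition {1, …, 86} into 43 pairs: {1,86}, {2,85}, …, {43,44}.
Choosing 43 integers — say the integers 1 through 43 — takes one from each pair and avoids the property.
Choosing 44 forces two into the same pair by pigeonhole, and those sum to 87. So 44.

44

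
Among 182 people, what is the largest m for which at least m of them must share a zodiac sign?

16

There are 12 zodiac signs, which serve as the pigeonholes.
If each of the 12 zodiac signs held at most 15, the total would be at most 12 × 15 = 180 < 182, a contradiction.
So at least one holds ⌈182/12⌉ = 16.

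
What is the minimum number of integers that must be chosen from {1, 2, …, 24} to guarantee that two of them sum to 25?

Partition {1, …, 24} into 12 pairs: {1,24}, {2,23}, …, {12,13}.
Choosing 12 integers — say the integers 1 through 12 — takes one from each pair and avoids the property.
Choosing 13 forces two into the same pair by pigeonhole, and those sum to 25. So 13.

13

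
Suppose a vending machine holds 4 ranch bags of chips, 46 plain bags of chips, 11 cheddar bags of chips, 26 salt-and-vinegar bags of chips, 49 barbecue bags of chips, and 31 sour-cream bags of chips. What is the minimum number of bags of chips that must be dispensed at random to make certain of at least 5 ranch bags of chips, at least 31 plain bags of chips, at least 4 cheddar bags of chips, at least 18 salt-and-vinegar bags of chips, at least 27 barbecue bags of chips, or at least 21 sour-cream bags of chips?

Each of the 6 flavors has its own threshold; avoid all of them simultaneously.
The worst case stops just short of every target: 4 ranch, 30 plain, 3 cheddar, 17 salt-and-vinegar, 26 barbecue, 20 sour-cream — 4 + 30 + 3 + 17 + 26 + 20 = 100 bags of chips.
One more bag of chips must push some flavor to its target, so 100 + 1 = 101.

101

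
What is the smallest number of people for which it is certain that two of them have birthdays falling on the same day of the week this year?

8

There are 7 days of the week acting as pigeonholes.
With 7 people we could place one in each, avoiding any repeat.
One more forces some class to hold 2, so 7 + 1 = 8.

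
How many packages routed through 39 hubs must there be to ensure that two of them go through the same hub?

There are 39 hubs acting as pigeonholes.
With 39 packages we could place one in each, avoiding any repeat.
One more forces some class to hold 2, so 39 + 1 = 40.

40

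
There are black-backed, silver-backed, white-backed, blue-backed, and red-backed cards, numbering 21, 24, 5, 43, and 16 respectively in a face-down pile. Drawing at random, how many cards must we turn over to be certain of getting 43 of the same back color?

109

In the worst case we take at most 42 of each back color, but all 21 black-backed, all 24 silver-backed, all 5 white-backed, and all 16 red-backed (fewer than 42), giving 21 + 24 + 5 + 42 + 16 = 108.
One more card then forces some back color to 43, so 108 + 1 = 109.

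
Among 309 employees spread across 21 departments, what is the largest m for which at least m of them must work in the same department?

15

The 309 employees fall into 21 departments.
If each of the 21 departments held at most 14, the total would be at most 21 × 14 = 294 < 309, a contradiction.
So at least one holds ⌈309/21⌉ = 15.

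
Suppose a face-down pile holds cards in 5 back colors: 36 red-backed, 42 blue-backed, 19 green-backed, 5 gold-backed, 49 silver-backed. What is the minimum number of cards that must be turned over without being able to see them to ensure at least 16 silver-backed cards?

118

The worst case draws every non-silver-backed card first: 36 + 42 + 19 + 5 = 102.
The next 16 draws are then forced to be silver-backed, giving 102 + 16 = 118.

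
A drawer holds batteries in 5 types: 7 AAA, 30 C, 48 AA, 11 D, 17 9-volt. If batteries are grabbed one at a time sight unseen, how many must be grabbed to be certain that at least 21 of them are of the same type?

76

In the worst case we take at most 20 of each type, but all 7 AAA, all 11 D, and all 17 9-volt (fewer than 20), giving 7 + 20 + 20 + 11 + 17 = 75.
One more battery then forces some type to 21, so 75 + 1 = 76.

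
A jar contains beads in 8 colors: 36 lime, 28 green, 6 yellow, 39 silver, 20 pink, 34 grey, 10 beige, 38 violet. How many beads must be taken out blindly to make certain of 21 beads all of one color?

137

Treat the 8 colors as pigeonholes.
In the worst case we take at most 20 of each color, but all 6 yellow and all 10 beige (fewer than 20), giving 20 + 20 + 6 + 20 + 20 + 20 + 10 + 20 = 136.
One more bead then forces some color to 21, so 136 + 1 = 137.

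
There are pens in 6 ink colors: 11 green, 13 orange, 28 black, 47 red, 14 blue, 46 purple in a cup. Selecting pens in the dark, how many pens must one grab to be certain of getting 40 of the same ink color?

In the worst case we take at most 39 of each ink color, but all 11 green, all 13 orange, all 28 black, and all 14 blue (fewer than 39), giving 11 + 13 + 28 + 39 + 14 + 39 = 144.
One more pen then forces some ink color to 40, so 144 + 1 = 145.

145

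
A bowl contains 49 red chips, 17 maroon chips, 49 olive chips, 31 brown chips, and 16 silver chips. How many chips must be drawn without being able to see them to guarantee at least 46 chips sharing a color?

155

In the worst case we take at most 45 of each color, but all 17 maroon, all 31 brown, and all 16 silver (fewer than 45), giving 45 + 17 + 45 + 31 + 16 = 154.
One more chip then forces some color to 46, so 154 + 1 = 155.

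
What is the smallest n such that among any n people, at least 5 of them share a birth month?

49

There are 12 months of the year acting as pigeonholes.
With 12 × 4 = 48 people we could place exactly 4 in each, with no class reaching 5.
One more forces some class to hold 5, so 48 + 1 = 49.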